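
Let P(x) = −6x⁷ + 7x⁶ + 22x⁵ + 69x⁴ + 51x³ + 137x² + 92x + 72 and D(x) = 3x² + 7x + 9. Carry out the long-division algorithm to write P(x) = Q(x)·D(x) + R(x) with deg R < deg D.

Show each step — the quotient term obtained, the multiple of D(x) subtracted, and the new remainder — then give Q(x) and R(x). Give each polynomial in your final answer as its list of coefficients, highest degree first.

Q = [-2, 7, -3, 9, 5, 7]; R = [-2, 9]

Step 1: lead(−6x⁷ + 7x⁶ + 22x⁵ + 69x⁴ + 51x³ + 137x² + 92x + 72) ÷ lead(D) = −6x⁷ ÷ 3x² = −2x⁵. Subtract (−2x⁵)·D = −6x⁷ − 14x⁶ − 18x⁵. Remainder: 21x⁶ + 40x⁵ + 69x⁴ + 51x³ + 137x² + 92x + 72.
Step 2: lead(21x⁶ + 40x⁵ + 69x⁴ + 51x³ + 137x² + 92x + 72) ÷ lead(D) = 21x⁶ ÷ 3x² = 7x⁴. Subtract (7x⁴)·D = 21x⁶ + 49x⁵ + 63x⁴. Remainder: −9x⁵ + 6x⁴ + 51x³ + 137x² + 92x + 72.
Step 3: lead(−9x⁵ + 6x⁴ + 51x³ + 137x² + 92x + 72) ÷ lead(D) = −9x⁵ ÷ 3x² = −3x³. Subtract (−3x³)·D = −9x⁵ − 21x⁴ − 27x³. Remainder: 27x⁴ + 78x³ + 137x² + 92x + 72.
Step 4: lead(27x⁴ + 78x³ + 137x² + 92x + 72) ÷ lead(D) = 27x⁴ ÷ 3x² = 9x². Subtract (9x²)·D = 27x⁴ + 63x³ + 81x². Remainder: 15x³ + 56x² + 92x + 72.
Step 5: lead(15x³ + 56x² + 92x + 72) ÷ lead(D) = 15x³ ÷ 3x² = 5x. Subtract (5x)·D = 15x³ + 35x² + 45x. Remainder: 21x² + 47x + 72.
Step 6: lead(21x² + 47x + 72) ÷ lead(D) = 21x² ÷ 3x² = 7. Subtract (7)·D = 21x² + 49x + 63. Remainder: −2x + 9.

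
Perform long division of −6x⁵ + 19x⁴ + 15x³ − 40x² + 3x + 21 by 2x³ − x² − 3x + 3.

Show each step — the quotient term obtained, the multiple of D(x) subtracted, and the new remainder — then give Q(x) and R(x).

Step 1: lead(−6x⁵ + 19x⁴ + 15x³ − 40x² + 3x + 21) ÷ lead(D) = −6x⁵ ÷ 2x³ = −3x². Subtract (−3x²)·D = −6x⁵ + 3x⁴ + 9x³ − 9x². Remainder: 16x⁴ + 6x³ − 31x² + 3x + 21.
Step 2: lead(16x⁴ + 6x³ − 31x² + 3x + 21) ÷ lead(D) = 16x⁴ ÷ 2x³ = 8x. Subtract (8x)·D = 16x⁴ − 8x³ − 24x² + 24x. Remainder: 14x³ − 7x² − 21x + 21.
Step 3: lead(14x³ − 7x² − 21x + 21) ÷ lead(D) = 14x³ ÷ 2x³ = 7. Subtract (7)·D = 14x³ − 7x² − 21x + 21. Remainder: 0.

Q(x) = −3x² + 8x + 7; R(x) = 0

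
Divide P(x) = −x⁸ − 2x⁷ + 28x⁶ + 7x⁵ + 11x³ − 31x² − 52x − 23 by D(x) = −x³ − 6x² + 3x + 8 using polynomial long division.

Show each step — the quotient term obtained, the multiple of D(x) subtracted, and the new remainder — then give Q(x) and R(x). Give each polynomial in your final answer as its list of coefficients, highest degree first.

Step 1: lead(−x⁸ − 2x⁷ + 28x⁶ + 7x⁵ + 11x³ − 31x² − 52x − 23) ÷ lead(D) = −x⁸ ÷ −x³ = x⁵. Subtract (x⁵)·D = −x⁸ − 6x⁷ + 3x⁶ + 8x⁵. Remainder: 4x⁷ + 25x⁶ − x⁵ + 11x³ − 31x² − 52x − 23.
Step 2: lead(4x⁷ + 25x⁶ − x⁵ + 11x³ − 31x² − 52x − 23) ÷ lead(D) = 4x⁷ ÷ −x³ = −4x⁴. Subtract (−4x⁴)·D = 4x⁷ + 24x⁶ − 12x⁵ − 32x⁴. Remainder: x⁶ + 11x⁵ + 32x⁴ + 11x³ − 31x² − 52x − 23.
Step 3: lead(x⁶ + 11x⁵ + 32x⁴ + 11x³ − 31x² − 52x − 23) ÷ lead(D) = x⁶ ÷ −x³ = −x³. Subtract (−x³)·D = x⁶ + 6x⁵ − 3x⁴ − 8x³. Remainder: 5x⁵ + 35x⁴ + 19x³ − 31x² − 52x − 23.
Step 4: lead(5x⁵ + 35x⁴ + 19x³ − 31x² − 52x − 23) ÷ lead(D) = 5x⁵ ÷ −x³ = −5x². Subtract (−5x²)·D = 5x⁵ + 30x⁴ − 15x³ − 40x². Remainder: 5x⁴ + 34x³ + 9x² − 52x − 23.
Step 5: lead(5x⁴ + 34x³ + 9x² − 52x − 23) ÷ lead(D) = 5x⁴ ÷ −x³ = −5x. Subtract (−5x)·D = 5x⁴ + 30x³ − 15x² − 40x. Remainder: 4x³ + 24x² − 12x − 23.
Step 6: lead(4x³ + 24x² − 12x − 23) ÷ lead(D) = 4x³ ÷ −x³ = −4. Subtract (−4)·D = 4x³ + 24x² − 12x − 32. Remainder: 9.

Q = [1, -4, -1, -5, -5, -4]; R = [9]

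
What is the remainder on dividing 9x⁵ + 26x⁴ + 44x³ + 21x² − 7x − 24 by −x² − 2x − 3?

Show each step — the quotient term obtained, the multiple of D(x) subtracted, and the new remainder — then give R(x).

R(x) = −9

Step 1: lead(9x⁵ + 26x⁴ + 44x³ + 21x² − 7x − 24) ÷ lead(D) = 9x⁵ ÷ −x² = −9x³. Subtract (−9x³)·D = 9x⁵ + 18x⁴ + 27x³. Remainder: 8x⁴ + 17x³ + 21x² − 7x − 24.
Step 2: lead(8x⁴ + 17x³ + 21x² − 7x − 24) ÷ lead(D) = 8x⁴ ÷ −x² = −8x². Subtract (−8x²)·D = 8x⁴ + 16x³ + 24x². Remainder: x³ − 3x² − 7x − 24.
Step 3: lead(x³ − 3x² − 7x − 24) ÷ lead(D) = x³ ÷ −x² = −x. Subtract (−x)·D = x³ + 2x² + 3x. Remainder: −5x² − 10x − 24.
Step 4: lead(−5x² − 10x − 24) ÷ lead(D) = −5x² ÷ −x² = 5. Subtract (5)·D = −5x² − 10x − 15. Remainder: −9.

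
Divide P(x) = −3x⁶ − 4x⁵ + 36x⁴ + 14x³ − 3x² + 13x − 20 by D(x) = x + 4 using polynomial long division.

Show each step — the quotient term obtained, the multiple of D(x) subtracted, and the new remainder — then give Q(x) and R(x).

Step 1: lead(−3x⁶ − 4x⁵ + 36x⁴ + 14x³ − 3x² + 13x − 20) ÷ lead(D) = −3x⁶ ÷ x = −3x⁵. Subtract (−3x⁵)·D = −3x⁶ − 12x⁵. Remainder: 8x⁵ + 36x⁴ + 14x³ − 3x² + 13x − 20.
Step 2: lead(8x⁵ + 36x⁴ + 14x³ − 3x² + 13x − 20) ÷ lead(D) = 8x⁵ ÷ x = 8x⁴. Subtract (8x⁴)·D = 8x⁵ + 32x⁴. Remainder: 4x⁴ + 14x³ − 3x² + 13x − 20.
Step 3: lead(4x⁴ + 14x³ − 3x² + 13x − 20) ÷ lead(D) = 4x⁴ ÷ x = 4x³. Subtract (4x³)·D = 4x⁴ + 16x³. Remainder: −2x³ − 3x² + 13x − 20.
Step 4: lead(−2x³ − 3x² + 13x − 20) ÷ lead(D) = −2x³ ÷ x = −2x². Subtract (−2x²)·D = −2x³ − 8x². Remainder: 5x² + 13x − 20.
Step 5: lead(5x² + 13x − 20) ÷ lead(D) = 5x² ÷ x = 5x. Subtract (5x)·D = 5x² + 20x. Remainder: −7x − 20.
Step 6: lead(−7x − 20) ÷ lead(D) = −7x ÷ x = −7. Subtract (−7)·D = −7x − 28. Remainder: 8.

Q(x) = −3x⁵ + 8x⁴ + 4x³ − 2x² + 5x − 7; R(x) = 8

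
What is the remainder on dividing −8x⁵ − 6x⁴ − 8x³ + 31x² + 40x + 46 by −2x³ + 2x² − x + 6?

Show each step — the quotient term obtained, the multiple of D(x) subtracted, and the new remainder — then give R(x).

R(x) = −4x² + 7x − 8

Step 1: lead(−8x⁵ − 6x⁴ − 8x³ + 31x² + 40x + 46) ÷ lead(D) = −8x⁵ ÷ −2x³ = 4x². Subtract (4x²)·D = −8x⁵ + 8x⁴ − 4x³ + 24x². Remainder: −14x⁴ − 4x³ + 7x² + 40x + 46.
Step 2: lead(−14x⁴ − 4x³ + 7x² + 40x + 46) ÷ lead(D) = −14x⁴ ÷ −2x³ = 7x. Subtract (7x)·D = −14x⁴ + 14x³ − 7x² + 42x. Remainder: −18x³ + 14x² − 2x + 46.
Step 3: lead(−18x³ + 14x² − 2x + 46) ÷ lead(D) = −18x³ ÷ −2x³ = 9. Subtract (9)·D = −18x³ + 18x² − 9x + 54. Remainder: −4x² + 7x − 8.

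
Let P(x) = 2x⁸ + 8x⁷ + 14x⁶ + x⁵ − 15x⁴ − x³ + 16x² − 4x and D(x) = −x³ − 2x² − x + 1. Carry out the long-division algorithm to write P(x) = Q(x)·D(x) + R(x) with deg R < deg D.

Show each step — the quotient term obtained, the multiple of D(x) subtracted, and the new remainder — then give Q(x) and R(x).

Step 1: lead(2x⁸ + 8x⁷ + 14x⁶ + x⁵ − 15x⁴ − x³ + 16x² − 4x) ÷ lead(D) = 2x⁸ ÷ −x³ = −2x⁵. Subtract (−2x⁵)·D = 2x⁸ + 4x⁷ + 2x⁶ − 2x⁵. Remainder: 4x⁷ + 12x⁶ + 3x⁵ − 15x⁴ − x³ + 16x² − 4x.
Step 2: lead(4x⁷ + 12x⁶ + 3x⁵ − 15x⁴ − x³ + 16x² − 4x) ÷ lead(D) = 4x⁷ ÷ −x³ = −4x⁴. Subtract (−4x⁴)·D = 4x⁷ + 8x⁶ + 4x⁵ − 4x⁴. Remainder: 4x⁶ − x⁵ − 11x⁴ − x³ + 16x² − 4x.
Step 3: lead(4x⁶ − x⁵ − 11x⁴ − x³ + 16x² − 4x) ÷ lead(D) = 4x⁶ ÷ −x³ = −4x³. Subtract (−4x³)·D = 4x⁶ + 8x⁵ + 4x⁴ − 4x³. Remainder: −9x⁵ − 15x⁴ + 3x³ + 16x² − 4x.
Step 4: lead(−9x⁵ − 15x⁴ + 3x³ + 16x² − 4x) ÷ lead(D) = −9x⁵ ÷ −x³ = 9x². Subtract (9x²)·D = −9x⁵ − 18x⁴ − 9x³ + 9x². Remainder: 3x⁴ + 12x³ + 7x² − 4x.
Step 5: lead(3x⁴ + 12x³ + 7x² − 4x) ÷ lead(D) = 3x⁴ ÷ −x³ = −3x. Subtract (−3x)·D = 3x⁴ + 6x³ + 3x² − 3x. Remainder: 6x³ + 4x² − x.
Step 6: lead(6x³ + 4x² − x) ÷ lead(D) = 6x³ ÷ −x³ = −6. Subtract (−6)·D = 6x³ + 12x² + 6x − 6. Remainder: −8x² − 7x + 6.

Q(x) = −2x⁵ − 4x⁴ − 4x³ + 9x² − 3x − 6; R(x) = −8x² − 7x + 6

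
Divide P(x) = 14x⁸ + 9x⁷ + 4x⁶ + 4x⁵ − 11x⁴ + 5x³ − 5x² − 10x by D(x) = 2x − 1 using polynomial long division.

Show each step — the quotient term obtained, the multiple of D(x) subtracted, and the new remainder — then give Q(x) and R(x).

Step 1: lead(14x⁸ + 9x⁷ + 4x⁶ + 4x⁵ − 11x⁴ + 5x³ − 5x² − 10x) ÷ lead(D) = 14x⁸ ÷ 2x = 7x⁷. Subtract (7x⁷)·D = 14x⁸ − 7x⁷. Remainder: 16x⁷ + 4x⁶ + 4x⁵ − 11x⁴ + 5x³ − 5x² − 10x.
Step 2: lead(16x⁷ + 4x⁶ + 4x⁵ − 11x⁴ + 5x³ − 5x² − 10x) ÷ lead(D) = 16x⁷ ÷ 2x = 8x⁶. Subtract (8x⁶)·D = 16x⁷ − 8x⁶. Remainder: 12x⁶ + 4x⁵ − 11x⁴ + 5x³ − 5x² − 10x.
Step 3: lead(12x⁶ + 4x⁵ − 11x⁴ + 5x³ − 5x² − 10x) ÷ lead(D) = 12x⁶ ÷ 2x = 6x⁵. Subtract (6x⁵)·D = 12x⁶ − 6x⁵. Remainder: 10x⁵ − 11x⁴ + 5x³ − 5x² − 10x.
Step 4: lead(10x⁵ − 11x⁴ + 5x³ − 5x² − 10x) ÷ lead(D) = 10x⁵ ÷ 2x = 5x⁴. Subtract (5x⁴)·D = 10x⁵ − 5x⁴. Remainder: −6x⁴ + 5x³ − 5x² − 10x.
Step 5: lead(−6x⁴ + 5x³ − 5x² − 10x) ÷ lead(D) = −6x⁴ ÷ 2x = −3x³. Subtract (−3x³)·D = −6x⁴ + 3x³. Remainder: 2x³ − 5x² − 10x.
Step 6: lead(2x³ − 5x² − 10x) ÷ lead(D) = 2x³ ÷ 2x = x². Subtract (x²)·D = 2x³ − x². Remainder: −4x² − 10x.
Step 7: lead(−4x² − 10x) ÷ lead(D) = −4x² ÷ 2x = −2x. Subtract (−2x)·D = −4x² + 2x. Remainder: −12x.
Step 8: lead(−12x) ÷ lead(D) = −12x ÷ 2x = −6. Subtract (−6)·D = −12x + 6. Remainder: −6.

Q(x) = 7x⁷ + 8x⁶ + 6x⁵ + 5x⁴ − 3x³ + x² − 2x − 6; R(x) = −6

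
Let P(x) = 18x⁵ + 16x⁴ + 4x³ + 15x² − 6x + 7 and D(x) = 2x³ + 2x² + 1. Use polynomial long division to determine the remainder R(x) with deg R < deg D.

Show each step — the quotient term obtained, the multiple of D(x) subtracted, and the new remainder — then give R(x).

R(x) = −5x + 4

Step 1: lead(18x⁵ + 16x⁴ + 4x³ + 15x² − 6x + 7) ÷ lead(D) = 18x⁵ ÷ 2x³ = 9x². Subtract (9x²)·D = 18x⁵ + 18x⁴ + 9x². Remainder: −2x⁴ + 4x³ + 6x² − 6x + 7.
Step 2: lead(−2x⁴ + 4x³ + 6x² − 6x + 7) ÷ lead(D) = −2x⁴ ÷ 2x³ = −x. Subtract (−x)·D = −2x⁴ − 2x³ − x. Remainder: 6x³ + 6x² − 5x + 7.
Step 3: lead(6x³ + 6x² − 5x + 7) ÷ lead(D) = 6x³ ÷ 2x³ = 3. Subtract (3)·D = 6x³ + 6x² + 3. Remainder: −5x + 4.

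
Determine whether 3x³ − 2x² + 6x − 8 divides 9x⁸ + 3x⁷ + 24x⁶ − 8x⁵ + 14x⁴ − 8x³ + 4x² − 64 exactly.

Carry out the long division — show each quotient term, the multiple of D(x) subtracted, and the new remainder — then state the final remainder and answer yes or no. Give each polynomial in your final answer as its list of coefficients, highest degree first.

Step 1: lead(9x⁸ + 3x⁷ + 24x⁶ − 8x⁵ + 14x⁴ − 8x³ + 4x² − 64) ÷ lead(D) = 9x⁸ ÷ 3x³ = 3x⁵. Subtract (3x⁵)·D = 9x⁸ − 6x⁷ + 18x⁶ − 24x⁵. Remainder: 9x⁷ + 6x⁶ + 16x⁵ + 14x⁴ − 8x³ + 4x² − 64.
Step 2: lead(9x⁷ + 6x⁶ + 16x⁵ + 14x⁴ − 8x³ + 4x² − 64) ÷ lead(D) = 9x⁷ ÷ 3x³ = 3x⁴. Subtract (3x⁴)·D = 9x⁷ − 6x⁶ + 18x⁵ − 24x⁴. Remainder: 12x⁶ − 2x⁵ + 38x⁴ − 8x³ + 4x² − 64.
Step 3: lead(12x⁶ − 2x⁵ + 38x⁴ − 8x³ + 4x² − 64) ÷ lead(D) = 12x⁶ ÷ 3x³ = 4x³. Subtract (4x³)·D = 12x⁶ − 8x⁵ + 24x⁴ − 32x³. Remainder: 6x⁵ + 14x⁴ + 24x³ + 4x² − 64.
Step 4: lead(6x⁵ + 14x⁴ + 24x³ + 4x² − 64) ÷ lead(D) = 6x⁵ ÷ 3x³ = 2x². Subtract (2x²)·D = 6x⁵ − 4x⁴ + 12x³ − 16x². Remainder: 18x⁴ + 12x³ + 20x² − 64.
Step 5: lead(18x⁴ + 12x³ + 20x² − 64) ÷ lead(D) = 18x⁴ ÷ 3x³ = 6x. Subtract (6x)·D = 18x⁴ − 12x³ + 36x² − 48x. Remainder: 24x³ − 16x² + 48x − 64.
Step 6: lead(24x³ − 16x² + 48x − 64) ÷ lead(D) = 24x³ ÷ 3x³ = 8. Subtract (8)·D = 24x³ − 16x² + 48x − 64. Remainder: 0.

R = [0], so D(x) is a factor of P(x). yes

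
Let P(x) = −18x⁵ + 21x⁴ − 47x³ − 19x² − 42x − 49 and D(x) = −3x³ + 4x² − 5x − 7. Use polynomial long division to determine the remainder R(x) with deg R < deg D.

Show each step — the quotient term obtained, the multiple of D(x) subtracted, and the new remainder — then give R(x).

R(x) = 0

Step 1: lead(−18x⁵ + 21x⁴ − 47x³ − 19x² − 42x − 49) ÷ lead(D) = −18x⁵ ÷ −3x³ = 6x². Subtract (6x²)·D = −18x⁵ + 24x⁴ − 30x³ − 42x². Remainder: −3x⁴ − 17x³ + 23x² − 42x − 49.
Step 2: lead(−3x⁴ − 17x³ + 23x² − 42x − 49) ÷ lead(D) = −3x⁴ ÷ −3x³ = x. Subtract (x)·D = −3x⁴ + 4x³ − 5x² − 7x. Remainder: −21x³ + 28x² − 35x − 49.
Step 3: lead(−21x³ + 28x² − 35x − 49) ÷ lead(D) = −21x³ ÷ −3x³ = 7. Subtract (7)·D = −21x³ + 28x² − 35x − 49. Remainder: 0.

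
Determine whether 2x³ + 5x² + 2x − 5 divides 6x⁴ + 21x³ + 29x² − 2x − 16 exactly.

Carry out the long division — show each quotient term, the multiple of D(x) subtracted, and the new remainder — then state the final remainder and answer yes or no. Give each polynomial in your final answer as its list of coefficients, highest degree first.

Step 1: lead(6x⁴ + 21x³ + 29x² − 2x − 16) ÷ lead(D) = 6x⁴ ÷ 2x³ = 3x. Subtract (3x)·D = 6x⁴ + 15x³ + 6x² − 15x. Remainder: 6x³ + 23x² + 13x − 16.
Step 2: lead(6x³ + 23x² + 13x − 16) ÷ lead(D) = 6x³ ÷ 2x³ = 3. Subtract (3)·D = 6x³ + 15x² + 6x − 15. Remainder: 8x² + 7x − 1.

R = [8, 7, -1], so D(x) is not a factor of P(x). no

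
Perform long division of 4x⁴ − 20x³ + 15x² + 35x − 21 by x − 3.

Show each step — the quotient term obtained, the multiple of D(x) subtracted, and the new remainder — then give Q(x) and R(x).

Q(x) = 4x³ − 8x² − 9x + 8; R(x) = 3

Step 1: lead(4x⁴ − 20x³ + 15x² + 35x − 21) ÷ lead(D) = 4x⁴ ÷ x = 4x³. Subtract (4x³)·D = 4x⁴ − 12x³. Remainder: −8x³ + 15x² + 35x − 21.
Step 2: lead(−8x³ + 15x² + 35x − 21) ÷ lead(D) = −8x³ ÷ x = −8x². Subtract (−8x²)·D = −8x³ + 24x². Remainder: −9x² + 35x − 21.
Step 3: lead(−9x² + 35x − 21) ÷ lead(D) = −9x² ÷ x = −9x. Subtract (−9x)·D = −9x² + 27x. Remainder: 8x − 21.
Step 4: lead(8x − 21) ÷ lead(D) = 8x ÷ x = 8. Subtract (8)·D = 8x − 24. Remainder: 3.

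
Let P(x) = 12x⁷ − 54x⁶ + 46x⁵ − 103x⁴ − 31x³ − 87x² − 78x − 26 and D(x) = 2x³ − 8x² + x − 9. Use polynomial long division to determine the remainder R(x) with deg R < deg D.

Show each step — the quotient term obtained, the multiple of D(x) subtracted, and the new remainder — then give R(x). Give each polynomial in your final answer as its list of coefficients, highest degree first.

R = [1]

Step 1: lead(12x⁷ − 54x⁶ + 46x⁵ − 103x⁴ − 31x³ − 87x² − 78x − 26) ÷ lead(D) = 12x⁷ ÷ 2x³ = 6x⁴. Subtract (6x⁴)·D = 12x⁷ − 48x⁶ + 6x⁵ − 54x⁴. Remainder: −6x⁶ + 40x⁵ − 49x⁴ − 31x³ − 87x² − 78x − 26.
Step 2: lead(−6x⁶ + 40x⁵ − 49x⁴ − 31x³ − 87x² − 78x − 26) ÷ lead(D) = −6x⁶ ÷ 2x³ = −3x³. Subtract (−3x³)·D = −6x⁶ + 24x⁵ − 3x⁴ + 27x³. Remainder: 16x⁵ − 46x⁴ − 58x³ − 87x² − 78x − 26.
Step 3: lead(16x⁵ − 46x⁴ − 58x³ − 87x² − 78x − 26) ÷ lead(D) = 16x⁵ ÷ 2x³ = 8x². Subtract (8x²)·D = 16x⁵ − 64x⁴ + 8x³ − 72x². Remainder: 18x⁴ − 66x³ − 15x² − 78x − 26.
Step 4: lead(18x⁴ − 66x³ − 15x² − 78x − 26) ÷ lead(D) = 18x⁴ ÷ 2x³ = 9x. Subtract (9x)·D = 18x⁴ − 72x³ + 9x² − 81x. Remainder: 6x³ − 24x² + 3x − 26.
Step 5: lead(6x³ − 24x² + 3x − 26) ÷ lead(D) = 6x³ ÷ 2x³ = 3. Subtract (3)·D = 6x³ − 24x² + 3x − 27. Remainder: 1.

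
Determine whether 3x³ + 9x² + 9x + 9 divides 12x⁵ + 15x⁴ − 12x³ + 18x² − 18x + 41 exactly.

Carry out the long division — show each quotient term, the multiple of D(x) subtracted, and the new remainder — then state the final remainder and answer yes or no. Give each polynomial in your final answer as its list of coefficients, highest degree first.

Step 1: lead(12x⁵ + 15x⁴ − 12x³ + 18x² − 18x + 41) ÷ lead(D) = 12x⁵ ÷ 3x³ = 4x². Subtract (4x²)·D = 12x⁵ + 36x⁴ + 36x³ + 36x². Remainder: −21x⁴ − 48x³ − 18x² − 18x + 41.
Step 2: lead(−21x⁴ − 48x³ − 18x² − 18x + 41) ÷ lead(D) = −21x⁴ ÷ 3x³ = −7x. Subtract (−7x)·D = −21x⁴ − 63x³ − 63x² − 63x. Remainder: 15x³ + 45x² + 45x + 41.
Step 3: lead(15x³ + 45x² + 45x + 41) ÷ lead(D) = 15x³ ÷ 3x³ = 5. Subtract (5)·D = 15x³ + 45x² + 45x + 45. Remainder: −4.

R = [-4], so D(x) is not a factor of P(x). no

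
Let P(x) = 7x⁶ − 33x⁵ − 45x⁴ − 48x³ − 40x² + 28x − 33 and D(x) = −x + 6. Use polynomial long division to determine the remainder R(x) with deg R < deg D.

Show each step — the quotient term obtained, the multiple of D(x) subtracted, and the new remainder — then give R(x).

R(x) = −9

Step 1: lead(7x⁶ − 33x⁵ − 45x⁴ − 48x³ − 40x² + 28x − 33) ÷ lead(D) = 7x⁶ ÷ −x = −7x⁵. Subtract (−7x⁵)·D = 7x⁶ − 42x⁵. Remainder: 9x⁵ − 45x⁴ − 48x³ − 40x² + 28x − 33.
Step 2: lead(9x⁵ − 45x⁴ − 48x³ − 40x² + 28x − 33) ÷ lead(D) = 9x⁵ ÷ −x = −9x⁴. Subtract (−9x⁴)·D = 9x⁵ − 54x⁴. Remainder: 9x⁴ − 48x³ − 40x² + 28x − 33.
Step 3: lead(9x⁴ − 48x³ − 40x² + 28x − 33) ÷ lead(D) = 9x⁴ ÷ −x = −9x³. Subtract (−9x³)·D = 9x⁴ − 54x³. Remainder: 6x³ − 40x² + 28x − 33.
Step 4: lead(6x³ − 40x² + 28x − 33) ÷ lead(D) = 6x³ ÷ −x = −6x². Subtract (−6x²)·D = 6x³ − 36x². Remainder: −4x² + 28x − 33.
Step 5: lead(−4x² + 28x − 33) ÷ lead(D) = −4x² ÷ −x = 4x. Subtract (4x)·D = −4x² + 24x. Remainder: 4x − 33.
Step 6: lead(4x − 33) ÷ lead(D) = 4x ÷ −x = −4. Subtract (−4)·D = 4x − 24. Remainder: −9.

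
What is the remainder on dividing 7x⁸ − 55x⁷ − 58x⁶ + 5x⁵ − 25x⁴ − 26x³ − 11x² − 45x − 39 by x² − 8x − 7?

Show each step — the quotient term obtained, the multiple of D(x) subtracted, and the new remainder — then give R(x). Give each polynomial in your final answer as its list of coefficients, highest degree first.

R = [9, -4]

Step 1: lead(7x⁸ − 55x⁷ − 58x⁶ + 5x⁵ − 25x⁴ − 26x³ − 11x² − 45x − 39) ÷ lead(D) = 7x⁸ ÷ x² = 7x⁶. Subtract (7x⁶)·D = 7x⁸ − 56x⁷ − 49x⁶. Remainder: x⁷ − 9x⁶ + 5x⁵ − 25x⁴ − 26x³ − 11x² − 45x − 39.
Step 2: lead(x⁷ − 9x⁶ + 5x⁵ − 25x⁴ − 26x³ − 11x² − 45x − 39) ÷ lead(D) = x⁷ ÷ x² = x⁵. Subtract (x⁵)·D = x⁷ − 8x⁶ − 7x⁵. Remainder: −x⁶ + 12x⁵ − 25x⁴ − 26x³ − 11x² − 45x − 39.
Step 3: lead(−x⁶ + 12x⁵ − 25x⁴ − 26x³ − 11x² − 45x − 39) ÷ lead(D) = −x⁶ ÷ x² = −x⁴. Subtract (−x⁴)·D = −x⁶ + 8x⁵ + 7x⁴. Remainder: 4x⁵ − 32x⁴ − 26x³ − 11x² − 45x − 39.
Step 4: lead(4x⁵ − 32x⁴ − 26x³ − 11x² − 45x − 39) ÷ lead(D) = 4x⁵ ÷ x² = 4x³. Subtract (4x³)·D = 4x⁵ − 32x⁴ − 28x³. Remainder: 2x³ − 11x² − 45x − 39.
Step 5: lead(2x³ − 11x² − 45x − 39) ÷ lead(D) = 2x³ ÷ x² = 2x. Subtract (2x)·D = 2x³ − 16x² − 14x. Remainder: 5x² − 31x − 39.
Step 6: lead(5x² − 31x − 39) ÷ lead(D) = 5x² ÷ x² = 5. Subtract (5)·D = 5x² − 40x − 35. Remainder: 9x − 4.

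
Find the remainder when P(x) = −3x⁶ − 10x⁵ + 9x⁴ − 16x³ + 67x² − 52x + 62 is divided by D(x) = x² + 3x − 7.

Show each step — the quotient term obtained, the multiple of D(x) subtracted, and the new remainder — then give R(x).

R(x) = 6

Step 1: lead(−3x⁶ − 10x⁵ + 9x⁴ − 16x³ + 67x² − 52x + 62) ÷ lead(D) = −3x⁶ ÷ x² = −3x⁴. Subtract (−3x⁴)·D = −3x⁶ − 9x⁵ + 21x⁴. Remainder: −x⁵ − 12x⁴ − 16x³ + 67x² − 52x + 62.
Step 2: lead(−x⁵ − 12x⁴ − 16x³ + 67x² − 52x + 62) ÷ lead(D) = −x⁵ ÷ x² = −x³. Subtract (−x³)·D = −x⁵ − 3x⁴ + 7x³. Remainder: −9x⁴ − 23x³ + 67x² − 52x + 62.
Step 3: lead(−9x⁴ − 23x³ + 67x² − 52x + 62) ÷ lead(D) = −9x⁴ ÷ x² = −9x². Subtract (−9x²)·D = −9x⁴ − 27x³ + 63x². Remainder: 4x³ + 4x² − 52x + 62.
Step 4: lead(4x³ + 4x² − 52x + 62) ÷ lead(D) = 4x³ ÷ x² = 4x. Subtract (4x)·D = 4x³ + 12x² − 28x. Remainder: −8x² − 24x + 62.
Step 5: lead(−8x² − 24x + 62) ÷ lead(D) = −8x² ÷ x² = −8. Subtract (−8)·D = −8x² − 24x + 56. Remainder: 6.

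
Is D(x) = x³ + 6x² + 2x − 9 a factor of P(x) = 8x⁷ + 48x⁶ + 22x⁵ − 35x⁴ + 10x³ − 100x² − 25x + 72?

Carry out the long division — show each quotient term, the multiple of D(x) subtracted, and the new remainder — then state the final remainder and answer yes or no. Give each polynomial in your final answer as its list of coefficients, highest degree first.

R = [0], so D(x) is a factor of P(x). yes

Step 1: lead(8x⁷ + 48x⁶ + 22x⁵ − 35x⁴ + 10x³ − 100x² − 25x + 72) ÷ lead(D) = 8x⁷ ÷ x³ = 8x⁴. Subtract (8x⁴)·D = 8x⁷ + 48x⁶ + 16x⁵ − 72x⁴. Remainder: 6x⁵ + 37x⁴ + 10x³ − 100x² − 25x + 72.
Step 2: lead(6x⁵ + 37x⁴ + 10x³ − 100x² − 25x + 72) ÷ lead(D) = 6x⁵ ÷ x³ = 6x². Subtract (6x²)·D = 6x⁵ + 36x⁴ + 12x³ − 54x². Remainder: x⁴ − 2x³ − 46x² − 25x + 72.
Step 3: lead(x⁴ − 2x³ − 46x² − 25x + 72) ÷ lead(D) = x⁴ ÷ x³ = x. Subtract (x)·D = x⁴ + 6x³ + 2x² − 9x. Remainder: −8x³ − 48x² − 16x + 72.
Step 4: lead(−8x³ − 48x² − 16x + 72) ÷ lead(D) = −8x³ ÷ x³ = −8. Subtract (−8)·D = −8x³ − 48x² − 16x + 72. Remainder: 0.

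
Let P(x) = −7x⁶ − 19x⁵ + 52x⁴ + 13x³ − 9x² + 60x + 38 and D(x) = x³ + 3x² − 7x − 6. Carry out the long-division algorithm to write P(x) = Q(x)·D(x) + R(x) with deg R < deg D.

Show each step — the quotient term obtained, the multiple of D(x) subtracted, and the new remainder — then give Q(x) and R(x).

Q(x) = −7x³ + 2x² − 3x − 6; R(x) = 2

Step 1: lead(−7x⁶ − 19x⁵ + 52x⁴ + 13x³ − 9x² + 60x + 38) ÷ lead(D) = −7x⁶ ÷ x³ = −7x³. Subtract (−7x³)·D = −7x⁶ − 21x⁵ + 49x⁴ + 42x³. Remainder: 2x⁵ + 3x⁴ − 29x³ − 9x² + 60x + 38.
Step 2: lead(2x⁵ + 3x⁴ − 29x³ − 9x² + 60x + 38) ÷ lead(D) = 2x⁵ ÷ x³ = 2x². Subtract (2x²)·D = 2x⁵ + 6x⁴ − 14x³ − 12x². Remainder: −3x⁴ − 15x³ + 3x² + 60x + 38.
Step 3: lead(−3x⁴ − 15x³ + 3x² + 60x + 38) ÷ lead(D) = −3x⁴ ÷ x³ = −3x. Subtract (−3x)·D = −3x⁴ − 9x³ + 21x² + 18x. Remainder: −6x³ − 18x² + 42x + 38.
Step 4: lead(−6x³ − 18x² + 42x + 38) ÷ lead(D) = −6x³ ÷ x³ = −6. Subtract (−6)·D = −6x³ − 18x² + 42x + 36. Remainder: 2.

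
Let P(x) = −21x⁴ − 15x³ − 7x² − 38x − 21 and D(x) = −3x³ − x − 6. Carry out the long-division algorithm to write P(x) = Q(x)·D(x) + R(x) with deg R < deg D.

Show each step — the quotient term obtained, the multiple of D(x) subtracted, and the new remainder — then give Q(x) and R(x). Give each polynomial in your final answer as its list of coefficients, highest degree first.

Q = [7, 5]; R = [9, 9]

Step 1: lead(−21x⁴ − 15x³ − 7x² − 38x − 21) ÷ lead(D) = −21x⁴ ÷ −3x³ = 7x. Subtract (7x)·D = −21x⁴ − 7x² − 42x. Remainder: −15x³ + 4x − 21.
Step 2: lead(−15x³ + 4x − 21) ÷ lead(D) = −15x³ ÷ −3x³ = 5. Subtract (5)·D = −15x³ − 5x − 30. Remainder: 9x + 9.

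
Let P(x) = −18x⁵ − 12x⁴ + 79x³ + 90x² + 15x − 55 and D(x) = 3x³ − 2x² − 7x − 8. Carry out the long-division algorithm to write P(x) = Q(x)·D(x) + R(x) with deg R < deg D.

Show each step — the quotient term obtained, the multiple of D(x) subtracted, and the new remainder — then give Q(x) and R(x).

Step 1: lead(−18x⁵ − 12x⁴ + 79x³ + 90x² + 15x − 55) ÷ lead(D) = −18x⁵ ÷ 3x³ = −6x². Subtract (−6x²)·D = −18x⁵ + 12x⁴ + 42x³ + 48x². Remainder: −24x⁴ + 37x³ + 42x² + 15x − 55.
Step 2: lead(−24x⁴ + 37x³ + 42x² + 15x − 55) ÷ lead(D) = −24x⁴ ÷ 3x³ = −8x. Subtract (−8x)·D = −24x⁴ + 16x³ + 56x² + 64x. Remainder: 21x³ − 14x² − 49x − 55.
Step 3: lead(21x³ − 14x² − 49x − 55) ÷ lead(D) = 21x³ ÷ 3x³ = 7. Subtract (7)·D = 21x³ − 14x² − 49x − 56. Remainder: 1.

Q(x) = −6x² − 8x + 7; R(x) = 1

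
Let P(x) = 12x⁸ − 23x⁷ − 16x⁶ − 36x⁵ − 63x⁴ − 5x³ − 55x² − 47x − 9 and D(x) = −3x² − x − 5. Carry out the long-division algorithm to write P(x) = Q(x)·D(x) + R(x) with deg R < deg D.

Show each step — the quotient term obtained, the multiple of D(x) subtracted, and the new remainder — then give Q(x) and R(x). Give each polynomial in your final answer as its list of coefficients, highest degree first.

Q = [-4, 9, 9, -6, 8, 9, 2]; R = [1]

Step 1: lead(12x⁸ − 23x⁷ − 16x⁶ − 36x⁵ − 63x⁴ − 5x³ − 55x² − 47x − 9) ÷ lead(D) = 12x⁸ ÷ −3x² = −4x⁶. Subtract (−4x⁶)·D = 12x⁸ + 4x⁷ + 20x⁶. Remainder: −27x⁷ − 36x⁶ − 36x⁵ − 63x⁴ − 5x³ − 55x² − 47x − 9.
Step 2: lead(−27x⁷ − 36x⁶ − 36x⁵ − 63x⁴ − 5x³ − 55x² − 47x − 9) ÷ lead(D) = −27x⁷ ÷ −3x² = 9x⁵. Subtract (9x⁵)·D = −27x⁷ − 9x⁶ − 45x⁵. Remainder: −27x⁶ + 9x⁵ − 63x⁴ − 5x³ − 55x² − 47x − 9.
Step 3: lead(−27x⁶ + 9x⁵ − 63x⁴ − 5x³ − 55x² − 47x − 9) ÷ lead(D) = −27x⁶ ÷ −3x² = 9x⁴. Subtract (9x⁴)·D = −27x⁶ − 9x⁵ − 45x⁴. Remainder: 18x⁵ − 18x⁴ − 5x³ − 55x² − 47x − 9.
Step 4: lead(18x⁵ − 18x⁴ − 5x³ − 55x² − 47x − 9) ÷ lead(D) = 18x⁵ ÷ −3x² = −6x³. Subtract (−6x³)·D = 18x⁵ + 6x⁴ + 30x³. Remainder: −24x⁴ − 35x³ − 55x² − 47x − 9.
Step 5: lead(−24x⁴ − 35x³ − 55x² − 47x − 9) ÷ lead(D) = −24x⁴ ÷ −3x² = 8x². Subtract (8x²)·D = −24x⁴ − 8x³ − 40x². Remainder: −27x³ − 15x² − 47x − 9.
Step 6: lead(−27x³ − 15x² − 47x − 9) ÷ lead(D) = −27x³ ÷ −3x² = 9x. Subtract (9x)·D = −27x³ − 9x² − 45x. Remainder: −6x² − 2x − 9.
Step 7: lead(−6x² − 2x − 9) ÷ lead(D) = −6x² ÷ −3x² = 2. Subtract (2)·D = −6x² − 2x − 10. Remainder: 1.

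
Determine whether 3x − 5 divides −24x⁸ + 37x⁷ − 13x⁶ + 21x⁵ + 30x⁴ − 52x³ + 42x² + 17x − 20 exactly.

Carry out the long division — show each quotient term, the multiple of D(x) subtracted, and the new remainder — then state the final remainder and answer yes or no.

R(x) = 0, so D(x) is a factor of P(x). yes

Step 1: lead(−24x⁸ + 37x⁷ − 13x⁶ + 21x⁵ + 30x⁴ − 52x³ + 42x² + 17x − 20) ÷ lead(D) = −24x⁸ ÷ 3x = −8x⁷. Subtract (−8x⁷)·D = −24x⁸ + 40x⁷. Remainder: −3x⁷ − 13x⁶ + 21x⁵ + 30x⁴ − 52x³ + 42x² + 17x − 20.
Step 2: lead(−3x⁷ − 13x⁶ + 21x⁵ + 30x⁴ − 52x³ + 42x² + 17x − 20) ÷ lead(D) = −3x⁷ ÷ 3x = −x⁶. Subtract (−x⁶)·D = −3x⁷ + 5x⁶. Remainder: −18x⁶ + 21x⁵ + 30x⁴ − 52x³ + 42x² + 17x − 20.
Step 3: lead(−18x⁶ + 21x⁵ + 30x⁴ − 52x³ + 42x² + 17x − 20) ÷ lead(D) = −18x⁶ ÷ 3x = −6x⁵. Subtract (−6x⁵)·D = −18x⁶ + 30x⁵. Remainder: −9x⁵ + 30x⁴ − 52x³ + 42x² + 17x − 20.
Step 4: lead(−9x⁵ + 30x⁴ − 52x³ + 42x² + 17x − 20) ÷ lead(D) = −9x⁵ ÷ 3x = −3x⁴. Subtract (−3x⁴)·D = −9x⁵ + 15x⁴. Remainder: 15x⁴ − 52x³ + 42x² + 17x − 20.
Step 5: lead(15x⁴ − 52x³ + 42x² + 17x − 20) ÷ lead(D) = 15x⁴ ÷ 3x = 5x³. Subtract (5x³)·D = 15x⁴ − 25x³. Remainder: −27x³ + 42x² + 17x − 20.
Step 6: lead(−27x³ + 42x² + 17x − 20) ÷ lead(D) = −27x³ ÷ 3x = −9x². Subtract (−9x²)·D = −27x³ + 45x². Remainder: −3x² + 17x − 20.
Step 7: lead(−3x² + 17x − 20) ÷ lead(D) = −3x² ÷ 3x = −x. Subtract (−x)·D = −3x² + 5x. Remainder: 12x − 20.
Step 8: lead(12x − 20) ÷ lead(D) = 12x ÷ 3x = 4. Subtract (4)·D = 12x − 20. Remainder: 0.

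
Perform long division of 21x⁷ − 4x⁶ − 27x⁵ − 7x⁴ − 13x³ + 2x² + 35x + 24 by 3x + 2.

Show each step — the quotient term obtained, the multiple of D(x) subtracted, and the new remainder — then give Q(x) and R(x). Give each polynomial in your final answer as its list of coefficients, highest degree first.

Step 1: lead(21x⁷ − 4x⁶ − 27x⁵ − 7x⁴ − 13x³ + 2x² + 35x + 24) ÷ lead(D) = 21x⁷ ÷ 3x = 7x⁶. Subtract (7x⁶)·D = 21x⁷ + 14x⁶. Remainder: −18x⁶ − 27x⁵ − 7x⁴ − 13x³ + 2x² + 35x + 24.
Step 2: lead(−18x⁶ − 27x⁵ − 7x⁴ − 13x³ + 2x² + 35x + 24) ÷ lead(D) = −18x⁶ ÷ 3x = −6x⁵. Subtract (−6x⁵)·D = −18x⁶ − 12x⁵. Remainder: −15x⁵ − 7x⁴ − 13x³ + 2x² + 35x + 24.
Step 3: lead(−15x⁵ − 7x⁴ − 13x³ + 2x² + 35x + 24) ÷ lead(D) = −15x⁵ ÷ 3x = −5x⁴. Subtract (−5x⁴)·D = −15x⁵ − 10x⁴. Remainder: 3x⁴ − 13x³ + 2x² + 35x + 24.
Step 4: lead(3x⁴ − 13x³ + 2x² + 35x + 24) ÷ lead(D) = 3x⁴ ÷ 3x = x³. Subtract (x³)·D = 3x⁴ + 2x³. Remainder: −15x³ + 2x² + 35x + 24.
Step 5: lead(−15x³ + 2x² + 35x + 24) ÷ lead(D) = −15x³ ÷ 3x = −5x². Subtract (−5x²)·D = −15x³ − 10x². Remainder: 12x² + 35x + 24.
Step 6: lead(12x² + 35x + 24) ÷ lead(D) = 12x² ÷ 3x = 4x. Subtract (4x)·D = 12x² + 8x. Remainder: 27x + 24.
Step 7: lead(27x + 24) ÷ lead(D) = 27x ÷ 3x = 9. Subtract (9)·D = 27x + 18. Remainder: 6.

Q = [7, -6, -5, 1, -5, 4, 9]; R = [6]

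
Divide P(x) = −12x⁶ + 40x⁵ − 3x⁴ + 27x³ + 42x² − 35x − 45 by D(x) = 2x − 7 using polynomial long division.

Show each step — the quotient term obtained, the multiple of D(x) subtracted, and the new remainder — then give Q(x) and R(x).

Step 1: lead(−12x⁶ + 40x⁵ − 3x⁴ + 27x³ + 42x² − 35x − 45) ÷ lead(D) = −12x⁶ ÷ 2x = −6x⁵. Subtract (−6x⁵)·D = −12x⁶ + 42x⁵. Remainder: −2x⁵ − 3x⁴ + 27x³ + 42x² − 35x − 45.
Step 2: lead(−2x⁵ − 3x⁴ + 27x³ + 42x² − 35x − 45) ÷ lead(D) = −2x⁵ ÷ 2x = −x⁴. Subtract (−x⁴)·D = −2x⁵ + 7x⁴. Remainder: −10x⁴ + 27x³ + 42x² − 35x − 45.
Step 3: lead(−10x⁴ + 27x³ + 42x² − 35x − 45) ÷ lead(D) = −10x⁴ ÷ 2x = −5x³. Subtract (−5x³)·D = −10x⁴ + 35x³. Remainder: −8x³ + 42x² − 35x − 45.
Step 4: lead(−8x³ + 42x² − 35x − 45) ÷ lead(D) = −8x³ ÷ 2x = −4x². Subtract (−4x²)·D = −8x³ + 28x². Remainder: 14x² − 35x − 45.
Step 5: lead(14x² − 35x − 45) ÷ lead(D) = 14x² ÷ 2x = 7x. Subtract (7x)·D = 14x² − 49x. Remainder: 14x − 45.
Step 6: lead(14x − 45) ÷ lead(D) = 14x ÷ 2x = 7. Subtract (7)·D = 14x − 49. Remainder: 4.

Q(x) = −6x⁵ − x⁴ − 5x³ − 4x² + 7x + 7; R(x) = 4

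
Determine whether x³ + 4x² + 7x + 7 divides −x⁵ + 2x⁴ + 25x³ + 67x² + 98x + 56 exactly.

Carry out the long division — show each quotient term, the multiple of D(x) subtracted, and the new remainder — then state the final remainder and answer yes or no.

R(x) = 0, so D(x) is a factor of P(x). yes

Step 1: lead(−x⁵ + 2x⁴ + 25x³ + 67x² + 98x + 56) ÷ lead(D) = −x⁵ ÷ x³ = −x². Subtract (−x²)·D = −x⁵ − 4x⁴ − 7x³ − 7x². Remainder: 6x⁴ + 32x³ + 74x² + 98x + 56.
Step 2: lead(6x⁴ + 32x³ + 74x² + 98x + 56) ÷ lead(D) = 6x⁴ ÷ x³ = 6x. Subtract (6x)·D = 6x⁴ + 24x³ + 42x² + 42x. Remainder: 8x³ + 32x² + 56x + 56.
Step 3: lead(8x³ + 32x² + 56x + 56) ÷ lead(D) = 8x³ ÷ x³ = 8. Subtract (8)·D = 8x³ + 32x² + 56x + 56. Remainder: 0.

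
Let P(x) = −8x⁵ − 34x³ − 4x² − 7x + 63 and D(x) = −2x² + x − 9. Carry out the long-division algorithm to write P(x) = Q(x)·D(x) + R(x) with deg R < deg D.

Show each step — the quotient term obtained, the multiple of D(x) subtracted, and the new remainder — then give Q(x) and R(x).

Q(x) = 4x³ + 2x² − 7; R(x) = 0

Step 1: lead(−8x⁵ − 34x³ − 4x² − 7x + 63) ÷ lead(D) = −8x⁵ ÷ −2x² = 4x³. Subtract (4x³)·D = −8x⁵ + 4x⁴ − 36x³. Remainder: −4x⁴ + 2x³ − 4x² − 7x + 63.
Step 2: lead(−4x⁴ + 2x³ − 4x² − 7x + 63) ÷ lead(D) = −4x⁴ ÷ −2x² = 2x². Subtract (2x²)·D = −4x⁴ + 2x³ − 18x². Remainder: 14x² − 7x + 63.
Step 3: lead(14x² − 7x + 63) ÷ lead(D) = 14x² ÷ −2x² = −7. Subtract (−7)·D = 14x² − 7x + 63. Remainder: 0.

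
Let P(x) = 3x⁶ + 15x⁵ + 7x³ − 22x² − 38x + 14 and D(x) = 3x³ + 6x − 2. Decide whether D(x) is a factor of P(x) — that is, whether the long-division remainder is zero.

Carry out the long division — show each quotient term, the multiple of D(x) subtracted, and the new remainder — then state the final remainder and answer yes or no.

Step 1: lead(3x⁶ + 15x⁵ + 7x³ − 22x² − 38x + 14) ÷ lead(D) = 3x⁶ ÷ 3x³ = x³. Subtract (x³)·D = 3x⁶ + 6x⁴ − 2x³. Remainder: 15x⁵ − 6x⁴ + 9x³ − 22x² − 38x + 14.
Step 2: lead(15x⁵ − 6x⁴ + 9x³ − 22x² − 38x + 14) ÷ lead(D) = 15x⁵ ÷ 3x³ = 5x². Subtract (5x²)·D = 15x⁵ + 30x³ − 10x². Remainder: −6x⁴ − 21x³ − 12x² − 38x + 14.
Step 3: lead(−6x⁴ − 21x³ − 12x² − 38x + 14) ÷ lead(D) = −6x⁴ ÷ 3x³ = −2x. Subtract (−2x)·D = −6x⁴ − 12x² + 4x. Remainder: −21x³ − 42x + 14.
Step 4: lead(−21x³ − 42x + 14) ÷ lead(D) = −21x³ ÷ 3x³ = −7. Subtract (−7)·D = −21x³ − 42x + 14. Remainder: 0.

R(x) = 0, so D(x) is a factor of P(x). yes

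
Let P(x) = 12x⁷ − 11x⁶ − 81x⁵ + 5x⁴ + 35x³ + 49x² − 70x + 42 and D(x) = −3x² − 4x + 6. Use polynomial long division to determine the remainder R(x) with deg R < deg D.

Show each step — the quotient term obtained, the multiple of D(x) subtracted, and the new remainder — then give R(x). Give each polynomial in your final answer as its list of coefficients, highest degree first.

R = [0]

Step 1: lead(12x⁷ − 11x⁶ − 81x⁵ + 5x⁴ + 35x³ + 49x² − 70x + 42) ÷ lead(D) = 12x⁷ ÷ −3x² = −4x⁵. Subtract (−4x⁵)·D = 12x⁷ + 16x⁶ − 24x⁵. Remainder: −27x⁶ − 57x⁵ + 5x⁴ + 35x³ + 49x² − 70x + 42.
Step 2: lead(−27x⁶ − 57x⁵ + 5x⁴ + 35x³ + 49x² − 70x + 42) ÷ lead(D) = −27x⁶ ÷ −3x² = 9x⁴. Subtract (9x⁴)·D = −27x⁶ − 36x⁵ + 54x⁴. Remainder: −21x⁵ − 49x⁴ + 35x³ + 49x² − 70x + 42.
Step 3: lead(−21x⁵ − 49x⁴ + 35x³ + 49x² − 70x + 42) ÷ lead(D) = −21x⁵ ÷ −3x² = 7x³. Subtract (7x³)·D = −21x⁵ − 28x⁴ + 42x³. Remainder: −21x⁴ − 7x³ + 49x² − 70x + 42.
Step 4: lead(−21x⁴ − 7x³ + 49x² − 70x + 42) ÷ lead(D) = −21x⁴ ÷ −3x² = 7x². Subtract (7x²)·D = −21x⁴ − 28x³ + 42x². Remainder: 21x³ + 7x² − 70x + 42.
Step 5: lead(21x³ + 7x² − 70x + 42) ÷ lead(D) = 21x³ ÷ −3x² = −7x. Subtract (−7x)·D = 21x³ + 28x² − 42x. Remainder: −21x² − 28x + 42.
Step 6: lead(−21x² − 28x + 42) ÷ lead(D) = −21x² ÷ −3x² = 7. Subtract (7)·D = −21x² − 28x + 42. Remainder: 0.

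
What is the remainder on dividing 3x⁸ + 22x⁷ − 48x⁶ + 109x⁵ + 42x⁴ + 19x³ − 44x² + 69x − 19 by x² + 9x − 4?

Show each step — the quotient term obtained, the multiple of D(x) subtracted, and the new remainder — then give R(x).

R(x) = −6x + 9

Step 1: lead(3x⁸ + 22x⁷ − 48x⁶ + 109x⁵ + 42x⁴ + 19x³ − 44x² + 69x − 19) ÷ lead(D) = 3x⁸ ÷ x² = 3x⁶. Subtract (3x⁶)·D = 3x⁸ + 27x⁷ − 12x⁶. Remainder: −5x⁷ − 36x⁶ + 109x⁵ + 42x⁴ + 19x³ − 44x² + 69x − 19.
Step 2: lead(−5x⁷ − 36x⁶ + 109x⁵ + 42x⁴ + 19x³ − 44x² + 69x − 19) ÷ lead(D) = −5x⁷ ÷ x² = −5x⁵. Subtract (−5x⁵)·D = −5x⁷ − 45x⁶ + 20x⁵. Remainder: 9x⁶ + 89x⁵ + 42x⁴ + 19x³ − 44x² + 69x − 19.
Step 3: lead(9x⁶ + 89x⁵ + 42x⁴ + 19x³ − 44x² + 69x − 19) ÷ lead(D) = 9x⁶ ÷ x² = 9x⁴. Subtract (9x⁴)·D = 9x⁶ + 81x⁵ − 36x⁴. Remainder: 8x⁵ + 78x⁴ + 19x³ − 44x² + 69x − 19.
Step 4: lead(8x⁵ + 78x⁴ + 19x³ − 44x² + 69x − 19) ÷ lead(D) = 8x⁵ ÷ x² = 8x³. Subtract (8x³)·D = 8x⁵ + 72x⁴ − 32x³. Remainder: 6x⁴ + 51x³ − 44x² + 69x − 19.
Step 5: lead(6x⁴ + 51x³ − 44x² + 69x − 19) ÷ lead(D) = 6x⁴ ÷ x² = 6x². Subtract (6x²)·D = 6x⁴ + 54x³ − 24x². Remainder: −3x³ − 20x² + 69x − 19.
Step 6: lead(−3x³ − 20x² + 69x − 19) ÷ lead(D) = −3x³ ÷ x² = −3x. Subtract (−3x)·D = −3x³ − 27x² + 12x. Remainder: 7x² + 57x − 19.
Step 7: lead(7x² + 57x − 19) ÷ lead(D) = 7x² ÷ x² = 7. Subtract (7)·D = 7x² + 63x − 28. Remainder: −6x + 9.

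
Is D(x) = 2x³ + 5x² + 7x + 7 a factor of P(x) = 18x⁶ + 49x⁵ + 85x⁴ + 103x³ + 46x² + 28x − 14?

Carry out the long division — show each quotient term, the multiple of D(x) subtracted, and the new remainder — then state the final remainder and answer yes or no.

R(x) = 0, so D(x) is a factor of P(x). yes

Step 1: lead(18x⁶ + 49x⁵ + 85x⁴ + 103x³ + 46x² + 28x − 14) ÷ lead(D) = 18x⁶ ÷ 2x³ = 9x³. Subtract (9x³)·D = 18x⁶ + 45x⁵ + 63x⁴ + 63x³. Remainder: 4x⁵ + 22x⁴ + 40x³ + 46x² + 28x − 14.
Step 2: lead(4x⁵ + 22x⁴ + 40x³ + 46x² + 28x − 14) ÷ lead(D) = 4x⁵ ÷ 2x³ = 2x². Subtract (2x²)·D = 4x⁵ + 10x⁴ + 14x³ + 14x². Remainder: 12x⁴ + 26x³ + 32x² + 28x − 14.
Step 3: lead(12x⁴ + 26x³ + 32x² + 28x − 14) ÷ lead(D) = 12x⁴ ÷ 2x³ = 6x. Subtract (6x)·D = 12x⁴ + 30x³ + 42x² + 42x. Remainder: −4x³ − 10x² − 14x − 14.
Step 4: lead(−4x³ − 10x² − 14x − 14) ÷ lead(D) = −4x³ ÷ 2x³ = −2. Subtract (−2)·D = −4x³ − 10x² − 14x − 14. Remainder: 0.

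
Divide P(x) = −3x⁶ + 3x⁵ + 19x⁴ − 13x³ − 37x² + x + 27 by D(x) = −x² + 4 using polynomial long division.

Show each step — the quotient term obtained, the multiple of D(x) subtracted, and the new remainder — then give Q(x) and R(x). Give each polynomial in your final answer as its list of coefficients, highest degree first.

Q = [3, -3, -7, 1, 9]; R = [-3, -9]

Step 1: lead(−3x⁶ + 3x⁵ + 19x⁴ − 13x³ − 37x² + x + 27) ÷ lead(D) = −3x⁶ ÷ −x² = 3x⁴. Subtract (3x⁴)·D = −3x⁶ + 12x⁴. Remainder: 3x⁵ + 7x⁴ − 13x³ − 37x² + x + 27.
Step 2: lead(3x⁵ + 7x⁴ − 13x³ − 37x² + x + 27) ÷ lead(D) = 3x⁵ ÷ −x² = −3x³. Subtract (−3x³)·D = 3x⁵ − 12x³. Remainder: 7x⁴ − x³ − 37x² + x + 27.
Step 3: lead(7x⁴ − x³ − 37x² + x + 27) ÷ lead(D) = 7x⁴ ÷ −x² = −7x². Subtract (−7x²)·D = 7x⁴ − 28x². Remainder: −x³ − 9x² + x + 27.
Step 4: lead(−x³ − 9x² + x + 27) ÷ lead(D) = −x³ ÷ −x² = x. Subtract (x)·D = −x³ + 4x. Remainder: −9x² − 3x + 27.
Step 5: lead(−9x² − 3x + 27) ÷ lead(D) = −9x² ÷ −x² = 9. Subtract (9)·D = −9x² + 36. Remainder: −3x − 9.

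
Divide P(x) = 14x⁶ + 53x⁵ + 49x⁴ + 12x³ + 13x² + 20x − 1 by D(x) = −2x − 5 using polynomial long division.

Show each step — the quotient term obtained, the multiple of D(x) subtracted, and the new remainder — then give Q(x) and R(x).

Step 1: lead(14x⁶ + 53x⁵ + 49x⁴ + 12x³ + 13x² + 20x − 1) ÷ lead(D) = 14x⁶ ÷ −2x = −7x⁵. Subtract (−7x⁵)·D = 14x⁶ + 35x⁵. Remainder: 18x⁵ + 49x⁴ + 12x³ + 13x² + 20x − 1.
Step 2: lead(18x⁵ + 49x⁴ + 12x³ + 13x² + 20x − 1) ÷ lead(D) = 18x⁵ ÷ −2x = −9x⁴. Subtract (−9x⁴)·D = 18x⁵ + 45x⁴. Remainder: 4x⁴ + 12x³ + 13x² + 20x − 1.
Step 3: lead(4x⁴ + 12x³ + 13x² + 20x − 1) ÷ lead(D) = 4x⁴ ÷ −2x = −2x³. Subtract (−2x³)·D = 4x⁴ + 10x³. Remainder: 2x³ + 13x² + 20x − 1.
Step 4: lead(2x³ + 13x² + 20x − 1) ÷ lead(D) = 2x³ ÷ −2x = −x². Subtract (−x²)·D = 2x³ + 5x². Remainder: 8x² + 20x − 1.
Step 5: lead(8x² + 20x − 1) ÷ lead(D) = 8x² ÷ −2x = −4x. Subtract (−4x)·D = 8x² + 20x. Remainder: −1.

Q(x) = −7x⁵ − 9x⁴ − 2x³ − x² − 4x; R(x) = −1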